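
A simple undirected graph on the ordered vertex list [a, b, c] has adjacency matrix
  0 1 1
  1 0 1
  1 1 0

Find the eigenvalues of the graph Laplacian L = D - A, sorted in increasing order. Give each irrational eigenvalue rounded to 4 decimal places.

Each diagonal entry of L is the vertex degree and each off-diagonal entry is -1 where an edge is present, 0 otherwise; in the order [a, b, c] the diagonal is [2, 2, 2]. Since every row of L sums to 0, the all-ones vector is in the kernel and 0 is an eigenvalue. The single zero eigenvalue shows the graph is connected. The largest eigenvalue, 3, is at most the vertex count 3.

[0, 3, 3]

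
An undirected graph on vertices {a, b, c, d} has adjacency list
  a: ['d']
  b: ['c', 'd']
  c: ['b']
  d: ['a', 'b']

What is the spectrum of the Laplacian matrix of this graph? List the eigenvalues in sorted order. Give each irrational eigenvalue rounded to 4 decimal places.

[0, 0.5858, 2, 3.4142]

Reading degrees in the order [a, b, c, d] gives [1, 2, 1, 2]; set D = diag(1, 2, 1, 2) and form L = D - A. L is symmetric positive semidefinite, so every eigenvalue is real and nonnegative. The eigenvalues sum to 6, which equals trace(L) = 2|E|. There is one zero in the spectrum, matching the 1 component.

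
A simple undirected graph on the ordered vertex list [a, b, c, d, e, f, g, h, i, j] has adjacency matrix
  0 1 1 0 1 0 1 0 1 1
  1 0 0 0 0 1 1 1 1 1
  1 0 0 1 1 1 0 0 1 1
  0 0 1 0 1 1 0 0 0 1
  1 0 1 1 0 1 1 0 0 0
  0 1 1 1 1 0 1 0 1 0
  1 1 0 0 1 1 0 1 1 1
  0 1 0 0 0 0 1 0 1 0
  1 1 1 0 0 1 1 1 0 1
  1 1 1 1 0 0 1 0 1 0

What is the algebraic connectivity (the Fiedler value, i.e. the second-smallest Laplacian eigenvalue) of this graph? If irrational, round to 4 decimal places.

With the vertex order [a, b, c, d, e, f, g, h, i, j], the degrees are [6, 6, 6, 4, 5, 6, 7, 3, 7, 6], giving D = diag(6, 6, 6, 4, 5, 6, 7, 3, 7, 6) and L = D - A. The smallest Laplacian eigenvalue is always 0. The next one, lambda_2 = 2.3848, measures how hard the graph is to disconnect: larger values mean better connectivity. The eigenvalues sum to 56, which equals trace(L) = 2|E|.

2.3848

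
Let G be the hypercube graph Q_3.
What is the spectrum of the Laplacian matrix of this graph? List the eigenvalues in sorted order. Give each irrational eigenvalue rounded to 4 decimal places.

[0, 2, 2, 2, 4, 4, 4, 6]

The graph has 8 vertices and degree multiset [3, 3, 3, 3, 3, 3, 3, 3]; D is the diagonal matrix of degrees and L = D - A. L is symmetric positive semidefinite, so every eigenvalue is real and nonnegative. The single zero eigenvalue shows the graph is connected. There is one zero in the spectrum, matching the 1 component.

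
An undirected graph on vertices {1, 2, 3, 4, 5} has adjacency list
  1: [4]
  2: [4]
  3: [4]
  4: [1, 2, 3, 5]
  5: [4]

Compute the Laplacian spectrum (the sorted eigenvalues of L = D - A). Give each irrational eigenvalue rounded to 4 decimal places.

Reading degrees in the order [1, 2, 3, 4, 5] gives [1, 1, 1, 4, 1]; set D = diag(1, 1, 1, 4, 1) and form L = D - A. Since every row of L sums to 0, the all-ones vector is in the kernel and 0 is an eigenvalue. The single zero eigenvalue shows the graph is connected. The largest eigenvalue, 5, is at most the vertex count 5.

[0, 1, 1, 1, 5]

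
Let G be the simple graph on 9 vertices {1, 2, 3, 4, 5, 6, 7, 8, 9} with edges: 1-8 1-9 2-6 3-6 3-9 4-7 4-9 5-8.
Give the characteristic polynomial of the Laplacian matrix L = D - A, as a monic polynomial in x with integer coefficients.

Reading degrees in the order [1, 2, 3, 4, 5, 6, 7, 8, 9] gives [2, 1, 2, 2, 1, 2, 1, 2, 3]; set D = diag(2, 1, 2, 2, 1, 2, 1, 2, 3) and form L = D - A. Computing det(xI - L) by cofactor expansion (or equivalently via sum-over-permutations) gives x^9 - 16x^8 + 104x^7 - 354x^6 + 677x^5 - 724x^4 + 405x^3 - 102x^2 + 9x. Since p(0) = det(-L) = 0, x divides p(x). There is one zero in the spectrum, matching the 1 component.

x^9 - 16x^8 + 104x^7 - 354x^6 + 677x^5 - 724x^4 + 405x^3 - 102x^2 + 9x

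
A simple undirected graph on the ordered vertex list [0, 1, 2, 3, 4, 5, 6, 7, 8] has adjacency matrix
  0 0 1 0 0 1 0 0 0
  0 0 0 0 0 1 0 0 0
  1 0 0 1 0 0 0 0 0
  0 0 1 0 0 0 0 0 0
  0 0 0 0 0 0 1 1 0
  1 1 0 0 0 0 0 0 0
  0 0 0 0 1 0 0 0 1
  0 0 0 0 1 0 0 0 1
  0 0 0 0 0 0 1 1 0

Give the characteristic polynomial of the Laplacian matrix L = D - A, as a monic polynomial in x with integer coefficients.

With the vertex order [0, 1, 2, 3, 4, 5, 6, 7, 8], the degrees are [2, 1, 2, 1, 2, 2, 2, 2, 2], giving D = diag(2, 1, 2, 1, 2, 2, 2, 2, 2) and L = D - A. L has integer entries, so p(x) = det(xI - L) has integer coefficients. Expanding the determinant yields x^9 - 16x^8 + 105x^7 - 364x^6 + 713x^5 - 776x^4 + 420x^3 - 80x^2. Since p(0) = det(-L) = 0, x divides p(x). The largest eigenvalue, 4, is at most the vertex count 9. The eigenvalues sum to 16, which equals trace(L) = 2|E|.

x^9 - 16x^8 + 105x^7 - 364x^6 + 713x^5 - 776x^4 + 420x^3 - 80x^2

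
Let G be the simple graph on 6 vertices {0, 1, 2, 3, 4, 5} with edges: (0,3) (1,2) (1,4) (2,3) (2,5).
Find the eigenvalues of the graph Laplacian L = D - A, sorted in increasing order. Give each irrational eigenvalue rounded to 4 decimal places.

[0, 0.3820, 0.6972, 2, 2.6180, 4.3028]

With the vertex order [0, 1, 2, 3, 4, 5], the degrees are [1, 2, 3, 2, 1, 1], giving D = diag(1, 2, 3, 2, 1, 1) and L = D - A. The multiplicity of 0 as a Laplacian eigenvalue equals the number of connected components. There is one zero in the spectrum, matching the 1 component. By the matrix-tree theorem the graph has (1/6) * product of the nonzero eigenvalues = 1 spanning tree.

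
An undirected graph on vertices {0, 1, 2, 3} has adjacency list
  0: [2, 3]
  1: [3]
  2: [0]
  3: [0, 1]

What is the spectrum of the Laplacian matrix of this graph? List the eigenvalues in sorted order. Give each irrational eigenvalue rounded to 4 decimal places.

Reading degrees in the order [0, 1, 2, 3] gives [2, 1, 1, 2]; set D = diag(2, 1, 1, 2) and form L = D - A. The multiplicity of 0 as a Laplacian eigenvalue equals the number of connected components. The largest eigenvalue, 3.4142, is at most the vertex count 4. There is one zero in the spectrum, matching the 1 component.

[0, 0.5858, 2, 3.4142]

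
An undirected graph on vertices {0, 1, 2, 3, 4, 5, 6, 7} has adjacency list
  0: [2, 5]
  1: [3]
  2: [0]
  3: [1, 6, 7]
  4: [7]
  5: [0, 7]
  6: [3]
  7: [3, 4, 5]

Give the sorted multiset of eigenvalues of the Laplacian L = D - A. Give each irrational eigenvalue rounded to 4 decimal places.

Reading degrees in the order [0, 1, 2, 3, 4, 5, 6, 7] gives [2, 1, 1, 3, 1, 2, 1, 3]; set D = diag(2, 1, 1, 3, 1, 2, 1, 3) and form L = D - A. Diagonalising L (or applying a numerical eigensolver to the 8x8 matrix) gives the spectrum above. The single zero eigenvalue shows the graph is connected. By the matrix-tree theorem the graph has (1/8) * product of the nonzero eigenvalues = 1 spanning tree.

[0, 0.2243, 0.5858, 1, 1.4108, 2.7237, 3.4142, 4.6412]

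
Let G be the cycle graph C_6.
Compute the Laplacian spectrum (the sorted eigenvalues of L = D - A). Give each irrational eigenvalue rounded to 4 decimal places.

[0, 1, 1, 3, 3, 4]

The graph has 6 vertices and degree multiset [2, 2, 2, 2, 2, 2]; D is the diagonal matrix of degrees and L = D - A. The multiplicity of 0 as a Laplacian eigenvalue equals the number of connected components. The largest eigenvalue, 4, is at most the vertex count 6.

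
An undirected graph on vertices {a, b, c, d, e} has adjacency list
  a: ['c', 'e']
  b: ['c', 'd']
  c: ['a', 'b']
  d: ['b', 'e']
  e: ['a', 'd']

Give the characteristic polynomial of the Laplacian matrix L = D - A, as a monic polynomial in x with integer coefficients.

x^5 - 10x^4 + 35x^3 - 50x^2 + 25x

Each diagonal entry of L is the vertex degree and each off-diagonal entry is -1 where an edge is present, 0 otherwise; in the order [a, b, c, d, e] the diagonal is [2, 2, 2, 2, 2]. Computing det(xI - L) by cofactor expansion (or equivalently via sum-over-permutations) gives x^5 - 10x^4 + 35x^3 - 50x^2 + 25x. The coefficient of x^4 equals -trace(L) = -10, matching the sum of degrees. By the matrix-tree theorem the graph has (1/5) * product of the nonzero eigenvalues = 5 spanning trees.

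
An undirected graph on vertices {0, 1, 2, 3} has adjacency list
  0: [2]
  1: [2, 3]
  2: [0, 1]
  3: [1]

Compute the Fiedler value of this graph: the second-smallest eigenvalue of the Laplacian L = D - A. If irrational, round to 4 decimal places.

0.5858

Each diagonal entry of L is the vertex degree and each off-diagonal entry is -1 where an edge is present, 0 otherwise; in the order [0, 1, 2, 3] the diagonal is [1, 2, 2, 1]. The smallest Laplacian eigenvalue is always 0. The next one, lambda_2 = 0.5858, measures how hard the graph is to disconnect: larger values mean better connectivity. By the matrix-tree theorem the graph has (1/4) * product of the nonzero eigenvalues = 1 spanning tree.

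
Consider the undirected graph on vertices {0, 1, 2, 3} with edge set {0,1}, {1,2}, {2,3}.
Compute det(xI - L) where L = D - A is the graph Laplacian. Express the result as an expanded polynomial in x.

x^4 - 6x^3 + 10x^2 - 4x

Each diagonal entry of L is the vertex degree and each off-diagonal entry is -1 where an edge is present, 0 otherwise; in the order [0, 1, 2, 3] the diagonal is [1, 2, 2, 1]. Computing det(xI - L) by cofactor expansion (or equivalently via sum-over-permutations) gives x^4 - 6x^3 + 10x^2 - 4x. The coefficient of x^3 equals -trace(L) = -6, matching the sum of degrees. By the matrix-tree theorem the graph has (1/4) * product of the nonzero eigenvalues = 1 spanning tree. There is one zero in the spectrum, matching the 1 component.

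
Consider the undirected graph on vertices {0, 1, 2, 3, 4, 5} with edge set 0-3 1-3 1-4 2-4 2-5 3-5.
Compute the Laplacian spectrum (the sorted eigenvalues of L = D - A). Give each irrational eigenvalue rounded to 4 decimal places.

[0, 0.6972, 1.3820, 2, 3.6180, 4.3028]

Reading degrees in the order [0, 1, 2, 3, 4, 5] gives [1, 2, 2, 3, 2, 2]; set D = diag(1, 2, 2, 3, 2, 2) and form L = D - A. Diagonalising L (or applying a numerical eigensolver to the 6x6 matrix) gives the spectrum above. The single zero eigenvalue shows the graph is connected. By the matrix-tree theorem the graph has (1/6) * product of the nonzero eigenvalues = 5 spanning trees.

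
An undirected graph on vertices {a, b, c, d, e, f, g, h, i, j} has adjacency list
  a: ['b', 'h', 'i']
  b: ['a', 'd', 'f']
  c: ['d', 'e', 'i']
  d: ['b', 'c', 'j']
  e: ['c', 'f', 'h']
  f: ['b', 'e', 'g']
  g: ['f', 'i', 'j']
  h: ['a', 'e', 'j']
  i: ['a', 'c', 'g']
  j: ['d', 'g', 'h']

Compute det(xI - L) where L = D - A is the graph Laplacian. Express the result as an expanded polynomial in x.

x^10 - 30x^9 + 390x^8 - 2880x^7 + 13305x^6 - 39882x^5 + 77640x^4 - 94800x^3 + 66000x^2 - 20000x

Reading degrees in the order [a, b, c, d, e, f, g, h, i, j] gives [3, 3, 3, 3, 3, 3, 3, 3, 3, 3]; set D = diag(3, 3, 3, 3, 3, 3, 3, 3, 3, 3) and form L = D - A. L has integer entries, so p(x) = det(xI - L) has integer coefficients. Expanding the determinant yields x^10 - 30x^9 + 390x^8 - 2880x^7 + 13305x^6 - 39882x^5 + 77640x^4 - 94800x^3 + 66000x^2 - 20000x. The constant term is 0 because L is singular (the all-ones vector lies in its kernel). There is one zero in the spectrum, matching the 1 component. The largest eigenvalue, 5, is at most the vertex count 10.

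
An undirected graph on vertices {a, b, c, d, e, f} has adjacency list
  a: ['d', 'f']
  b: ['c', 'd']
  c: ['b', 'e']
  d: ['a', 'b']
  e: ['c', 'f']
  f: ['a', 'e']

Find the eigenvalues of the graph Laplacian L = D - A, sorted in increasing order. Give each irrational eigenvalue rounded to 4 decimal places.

[0, 1, 1, 3, 3, 4]

Reading degrees in the order [a, b, c, d, e, f] gives [2, 2, 2, 2, 2, 2]; set D = diag(2, 2, 2, 2, 2, 2) and form L = D - A. Since every row of L sums to 0, the all-ones vector is in the kernel and 0 is an eigenvalue. The single zero eigenvalue shows the graph is connected. There is one zero in the spectrum, matching the 1 component.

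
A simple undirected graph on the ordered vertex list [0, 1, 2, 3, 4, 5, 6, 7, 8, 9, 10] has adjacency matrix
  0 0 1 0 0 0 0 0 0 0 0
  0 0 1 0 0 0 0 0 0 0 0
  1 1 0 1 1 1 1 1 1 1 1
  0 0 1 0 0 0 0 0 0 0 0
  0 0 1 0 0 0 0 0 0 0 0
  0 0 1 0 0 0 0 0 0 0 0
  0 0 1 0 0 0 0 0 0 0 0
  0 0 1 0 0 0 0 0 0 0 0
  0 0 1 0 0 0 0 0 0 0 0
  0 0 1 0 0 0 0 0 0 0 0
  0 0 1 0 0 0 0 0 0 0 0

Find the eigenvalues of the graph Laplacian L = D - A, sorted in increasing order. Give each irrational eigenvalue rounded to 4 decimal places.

[0, 1, 1, 1, 1, 1, 1, 1, 1, 1, 11]

Each diagonal entry of L is the vertex degree and each off-diagonal entry is -1 where an edge is present, 0 otherwise; in the order [0, 1, 2, 3, 4, 5, 6, 7, 8, 9, 10] the diagonal is [1, 1, 10, 1, 1, 1, 1, 1, 1, 1, 1]. Since every row of L sums to 0, the all-ones vector is in the kernel and 0 is an eigenvalue. The single zero eigenvalue shows the graph is connected.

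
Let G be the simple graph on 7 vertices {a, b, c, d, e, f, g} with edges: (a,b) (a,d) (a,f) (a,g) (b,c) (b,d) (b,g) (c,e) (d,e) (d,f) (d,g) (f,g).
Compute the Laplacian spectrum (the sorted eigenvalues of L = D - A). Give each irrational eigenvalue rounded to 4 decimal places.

With the vertex order [a, b, c, d, e, f, g], the degrees are [4, 4, 2, 5, 2, 3, 4], giving D = diag(4, 4, 2, 5, 2, 3, 4) and L = D - A. Diagonalising L (or applying a numerical eigensolver to the 7x7 matrix) gives the spectrum above.

[0, 1.1442, 2.5858, 3.6784, 5, 5.4142, 6.1774]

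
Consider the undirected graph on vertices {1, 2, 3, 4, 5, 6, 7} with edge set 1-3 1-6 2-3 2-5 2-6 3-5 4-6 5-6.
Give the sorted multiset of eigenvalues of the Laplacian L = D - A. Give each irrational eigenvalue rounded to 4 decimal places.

Each diagonal entry of L is the vertex degree and each off-diagonal entry is -1 where an edge is present, 0 otherwise; in the order [1, 2, 3, 4, 5, 6, 7] the diagonal is [2, 3, 3, 1, 3, 4, 0]. L is symmetric positive semidefinite, so every eigenvalue is real and nonnegative. The 2 zero eigenvalues correspond to the 2 connected components. The eigenvalues sum to 16, which equals trace(L) = 2|E|.

[0, 0, 0.9139, 2, 3.5720, 4, 5.5141]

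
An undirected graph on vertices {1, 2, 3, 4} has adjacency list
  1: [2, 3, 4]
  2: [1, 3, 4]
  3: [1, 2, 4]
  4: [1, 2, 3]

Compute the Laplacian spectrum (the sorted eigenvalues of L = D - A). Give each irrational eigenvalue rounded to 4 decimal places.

Reading degrees in the order [1, 2, 3, 4] gives [3, 3, 3, 3]; set D = diag(3, 3, 3, 3) and form L = D - A. Diagonalising L (or applying a numerical eigensolver to the 4x4 matrix) gives the spectrum above. The eigenvalues sum to 12, which equals trace(L) = 2|E|. By the matrix-tree theorem the graph has (1/4) * product of the nonzero eigenvalues = 16 spanning trees.

[0, 4, 4, 4]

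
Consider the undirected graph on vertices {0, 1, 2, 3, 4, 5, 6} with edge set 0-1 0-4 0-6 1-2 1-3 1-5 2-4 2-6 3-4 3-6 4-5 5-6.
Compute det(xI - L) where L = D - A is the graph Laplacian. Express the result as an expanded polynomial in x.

With the vertex order [0, 1, 2, 3, 4, 5, 6], the degrees are [3, 4, 3, 3, 4, 3, 4], giving D = diag(3, 4, 3, 3, 4, 3, 4) and L = D - A. The eigenvalues of L are [0, 3, 3, 3, 4, 4, 7]; the characteristic polynomial is the product of (x - lambda_i), which multiplies out to x^7 - 24x^6 + 234x^5 - 1192x^4 + 3357x^3 - 4968x^2 + 3024x. Since p(0) = det(-L) = 0, x divides p(x). The largest eigenvalue, 7, is at most the vertex count 7. The eigenvalues sum to 24, which equals trace(L) = 2|E|.

x^7 - 24x^6 + 234x^5 - 1192x^4 + 3357x^3 - 4968x^2 + 3024x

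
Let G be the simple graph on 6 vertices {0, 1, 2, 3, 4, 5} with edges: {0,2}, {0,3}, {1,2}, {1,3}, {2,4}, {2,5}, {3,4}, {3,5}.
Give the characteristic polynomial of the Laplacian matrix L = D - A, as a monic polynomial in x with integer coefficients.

Each diagonal entry of L is the vertex degree and each off-diagonal entry is -1 where an edge is present, 0 otherwise; in the order [0, 1, 2, 3, 4, 5] the diagonal is [2, 2, 4, 4, 2, 2]. Computing det(xI - L) by cofactor expansion (or equivalently via sum-over-permutations) gives x^6 - 16x^5 + 96x^4 - 272x^3 + 368x^2 - 192x. Since p(0) = det(-L) = 0, x divides p(x). The eigenvalues sum to 16, which equals trace(L) = 2|E|. The largest eigenvalue, 6, is at most the vertex count 6.

x^6 - 16x^5 + 96x^4 - 272x^3 + 368x^2 - 192x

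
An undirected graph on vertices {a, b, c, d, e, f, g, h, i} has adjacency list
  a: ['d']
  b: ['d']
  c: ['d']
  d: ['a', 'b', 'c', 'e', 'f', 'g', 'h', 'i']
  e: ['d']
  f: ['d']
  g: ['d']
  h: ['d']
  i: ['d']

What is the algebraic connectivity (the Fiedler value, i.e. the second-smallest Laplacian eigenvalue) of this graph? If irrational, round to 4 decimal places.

1

Reading degrees in the order [a, b, c, d, e, f, g, h, i] gives [1, 1, 1, 8, 1, 1, 1, 1, 1]; set D = diag(1, 1, 1, 8, 1, 1, 1, 1, 1) and form L = D - A. The smallest Laplacian eigenvalue is always 0. The next one, lambda_2 = 1, measures how hard the graph is to disconnect: larger values mean better connectivity. By the matrix-tree theorem the graph has (1/9) * product of the nonzero eigenvalues = 1 spanning tree.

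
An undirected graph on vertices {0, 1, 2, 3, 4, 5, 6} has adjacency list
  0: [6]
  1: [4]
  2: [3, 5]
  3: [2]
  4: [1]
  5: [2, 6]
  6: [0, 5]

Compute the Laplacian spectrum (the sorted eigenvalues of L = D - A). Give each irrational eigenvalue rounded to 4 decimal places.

[0, 0, 0.3820, 1.3820, 2, 2.6180, 3.6180]

Reading degrees in the order [0, 1, 2, 3, 4, 5, 6] gives [1, 1, 2, 1, 1, 2, 2]; set D = diag(1, 1, 2, 1, 1, 2, 2) and form L = D - A. Diagonalising L (or applying a numerical eigensolver to the 7x7 matrix) gives the spectrum above. The 2 zero eigenvalues correspond to the 2 connected components. The eigenvalues sum to 10, which equals trace(L) = 2|E|.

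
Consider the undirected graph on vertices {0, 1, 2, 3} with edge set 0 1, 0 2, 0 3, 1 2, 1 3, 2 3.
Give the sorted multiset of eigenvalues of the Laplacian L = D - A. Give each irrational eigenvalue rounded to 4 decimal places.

[0, 4, 4, 4]

With the vertex order [0, 1, 2, 3], the degrees are [3, 3, 3, 3], giving D = diag(3, 3, 3, 3) and L = D - A. L is symmetric positive semidefinite, so every eigenvalue is real and nonnegative. There is one zero in the spectrum, matching the 1 component.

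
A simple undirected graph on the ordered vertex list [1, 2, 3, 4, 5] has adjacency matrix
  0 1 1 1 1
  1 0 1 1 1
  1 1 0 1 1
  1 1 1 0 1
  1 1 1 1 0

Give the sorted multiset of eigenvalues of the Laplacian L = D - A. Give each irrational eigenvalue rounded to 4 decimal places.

Reading degrees in the order [1, 2, 3, 4, 5] gives [4, 4, 4, 4, 4]; set D = diag(4, 4, 4, 4, 4) and form L = D - A. Diagonalising L (or applying a numerical eigensolver to the 5x5 matrix) gives the spectrum above. The eigenvalues sum to 20, which equals trace(L) = 2|E|.

[0, 5, 5, 5, 5]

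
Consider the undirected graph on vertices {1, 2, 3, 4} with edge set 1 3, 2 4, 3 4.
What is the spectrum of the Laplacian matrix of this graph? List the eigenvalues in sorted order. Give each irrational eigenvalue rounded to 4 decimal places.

Each diagonal entry of L is the vertex degree and each off-diagonal entry is -1 where an edge is present, 0 otherwise; in the order [1, 2, 3, 4] the diagonal is [1, 1, 2, 2]. L is symmetric positive semidefinite, so every eigenvalue is real and nonnegative. The single zero eigenvalue shows the graph is connected. By the matrix-tree theorem the graph has (1/4) * product of the nonzero eigenvalues = 1 spanning tree.

[0, 0.5858, 2, 3.4142]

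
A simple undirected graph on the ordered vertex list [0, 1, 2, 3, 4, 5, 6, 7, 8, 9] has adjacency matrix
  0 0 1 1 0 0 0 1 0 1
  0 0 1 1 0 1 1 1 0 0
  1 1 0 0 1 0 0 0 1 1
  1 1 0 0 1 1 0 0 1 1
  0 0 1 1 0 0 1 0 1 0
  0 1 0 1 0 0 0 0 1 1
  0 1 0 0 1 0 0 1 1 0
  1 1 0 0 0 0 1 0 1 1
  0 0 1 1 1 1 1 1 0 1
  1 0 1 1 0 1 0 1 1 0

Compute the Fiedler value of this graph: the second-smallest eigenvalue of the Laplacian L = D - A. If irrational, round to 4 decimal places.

With the vertex order [0, 1, 2, 3, 4, 5, 6, 7, 8, 9], the degrees are [4, 5, 5, 6, 4, 4, 4, 5, 7, 6], giving D = diag(4, 5, 5, 6, 4, 4, 4, 5, 7, 6) and L = D - A. Computing the eigenvalues of L and sorting gives [0, 2.9752, 3.4163, 3.7369, 5, 5.5465, 6, 6.6909, 7.7548, 8.8794]. The Fiedler value lambda_2 = 2.9752 is strictly positive, so the graph is connected. There is one zero in the spectrum, matching the 1 component. By the matrix-tree theorem the graph has (1/10) * product of the nonzero eigenvalues = 291180 spanning trees.

2.9752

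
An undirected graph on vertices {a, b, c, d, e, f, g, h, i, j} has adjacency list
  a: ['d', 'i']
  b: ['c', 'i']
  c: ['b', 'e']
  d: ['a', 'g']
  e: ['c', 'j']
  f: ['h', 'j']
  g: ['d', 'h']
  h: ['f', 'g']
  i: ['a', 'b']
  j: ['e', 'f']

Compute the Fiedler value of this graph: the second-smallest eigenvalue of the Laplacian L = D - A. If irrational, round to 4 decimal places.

0.3820

With the vertex order [a, b, c, d, e, f, g, h, i, j], the degrees are [2, 2, 2, 2, 2, 2, 2, 2, 2, 2], giving D = diag(2, 2, 2, 2, 2, 2, 2, 2, 2, 2) and L = D - A. Computing the eigenvalues of L and sorting gives [0, 0.3820, 0.3820, 1.3820, 1.3820, 2.6180, 2.6180, 3.6180, 3.6180, 4]. The Fiedler value lambda_2 = 0.3820 is strictly positive, so the graph is connected. The largest eigenvalue, 4, is at most the vertex count 10. There is one zero in the spectrum, matching the 1 component.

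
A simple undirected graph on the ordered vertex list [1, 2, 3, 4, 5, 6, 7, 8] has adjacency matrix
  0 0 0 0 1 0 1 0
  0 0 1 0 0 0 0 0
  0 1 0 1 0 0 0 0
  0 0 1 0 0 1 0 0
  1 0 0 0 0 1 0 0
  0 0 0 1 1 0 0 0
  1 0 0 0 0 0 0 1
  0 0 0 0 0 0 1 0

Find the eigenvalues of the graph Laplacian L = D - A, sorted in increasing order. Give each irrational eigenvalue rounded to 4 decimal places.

[0, 0.1522, 0.5858, 1.2346, 2, 2.7654, 3.4142, 3.8478]

Reading degrees in the order [1, 2, 3, 4, 5, 6, 7, 8] gives [2, 1, 2, 2, 2, 2, 2, 1]; set D = diag(2, 1, 2, 2, 2, 2, 2, 1) and form L = D - A. The multiplicity of 0 as a Laplacian eigenvalue equals the number of connected components. The single zero eigenvalue shows the graph is connected. The eigenvalues sum to 14, which equals trace(L) = 2|E|. By the matrix-tree theorem the graph has (1/8) * product of the nonzero eigenvalues = 1 spanning tree.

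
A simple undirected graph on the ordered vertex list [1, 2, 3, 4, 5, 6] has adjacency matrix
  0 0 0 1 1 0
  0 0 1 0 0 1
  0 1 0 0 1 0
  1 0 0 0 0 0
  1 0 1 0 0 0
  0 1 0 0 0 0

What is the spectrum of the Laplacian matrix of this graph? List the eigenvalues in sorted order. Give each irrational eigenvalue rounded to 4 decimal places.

Each diagonal entry of L is the vertex degree and each off-diagonal entry is -1 where an edge is present, 0 otherwise; in the order [1, 2, 3, 4, 5, 6] the diagonal is [2, 2, 2, 1, 2, 1]. L is symmetric positive semidefinite, so every eigenvalue is real and nonnegative. The single zero eigenvalue shows the graph is connected. The eigenvalues sum to 10, which equals trace(L) = 2|E|. By the matrix-tree theorem the graph has (1/6) * product of the nonzero eigenvalues = 1 spanning tree.

[0, 0.2679, 1, 2, 3, 3.7321]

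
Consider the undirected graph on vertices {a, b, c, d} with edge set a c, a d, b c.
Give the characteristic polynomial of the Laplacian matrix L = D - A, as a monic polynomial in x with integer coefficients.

With the vertex order [a, b, c, d], the degrees are [2, 1, 2, 1], giving D = diag(2, 1, 2, 1) and L = D - A. Computing det(xI - L) by cofactor expansion (or equivalently via sum-over-permutations) gives x^4 - 6x^3 + 10x^2 - 4x. The coefficient of x^3 equals -trace(L) = -6, matching the sum of degrees. By the matrix-tree theorem the graph has (1/4) * product of the nonzero eigenvalues = 1 spanning tree. The eigenvalues sum to 6, which equals trace(L) = 2|E|.

x^4 - 6x^3 + 10x^2 - 4x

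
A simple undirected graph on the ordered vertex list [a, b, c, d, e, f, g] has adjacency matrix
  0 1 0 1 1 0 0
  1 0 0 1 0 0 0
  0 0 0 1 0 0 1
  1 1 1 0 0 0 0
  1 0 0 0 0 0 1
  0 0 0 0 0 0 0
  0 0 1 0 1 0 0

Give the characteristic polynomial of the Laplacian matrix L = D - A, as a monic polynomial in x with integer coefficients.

Each diagonal entry of L is the vertex degree and each off-diagonal entry is -1 where an edge is present, 0 otherwise; in the order [a, b, c, d, e, f, g] the diagonal is [3, 2, 2, 3, 2, 0, 2]. Computing det(xI - L) by cofactor expansion (or equivalently via sum-over-permutations) gives x^7 - 14x^6 + 74x^5 - 182x^4 + 205x^3 - 84x^2. Since p(0) = det(-L) = 0, x divides p(x). There are 2 zeros in the spectrum, matching the 2 components.

x^7 - 14x^6 + 74x^5 - 182x^4 + 205x^3 - 84x^2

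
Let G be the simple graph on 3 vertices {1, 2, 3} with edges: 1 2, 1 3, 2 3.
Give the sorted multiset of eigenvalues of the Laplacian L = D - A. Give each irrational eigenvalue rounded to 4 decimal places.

[0, 3, 3]

Reading degrees in the order [1, 2, 3] gives [2, 2, 2]; set D = diag(2, 2, 2) and form L = D - A. Since every row of L sums to 0, the all-ones vector is in the kernel and 0 is an eigenvalue. By the matrix-tree theorem the graph has (1/3) * product of the nonzero eigenvalues = 3 spanning trees.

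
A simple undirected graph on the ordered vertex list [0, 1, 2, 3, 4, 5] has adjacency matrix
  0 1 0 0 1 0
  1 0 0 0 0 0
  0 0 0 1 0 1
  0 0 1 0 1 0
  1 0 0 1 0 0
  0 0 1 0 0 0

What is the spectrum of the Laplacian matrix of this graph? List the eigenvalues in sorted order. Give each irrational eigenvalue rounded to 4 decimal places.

[0, 0.2679, 1, 2, 3, 3.7321]

With the vertex order [0, 1, 2, 3, 4, 5], the degrees are [2, 1, 2, 2, 2, 1], giving D = diag(2, 1, 2, 2, 2, 1) and L = D - A. Diagonalising L (or applying a numerical eigensolver to the 6x6 matrix) gives the spectrum above. The single zero eigenvalue shows the graph is connected. The eigenvalues sum to 10, which equals trace(L) = 2|E|.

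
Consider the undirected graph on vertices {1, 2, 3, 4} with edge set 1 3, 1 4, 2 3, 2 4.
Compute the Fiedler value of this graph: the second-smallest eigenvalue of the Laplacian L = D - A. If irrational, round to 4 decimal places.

2

With the vertex order [1, 2, 3, 4], the degrees are [2, 2, 2, 2], giving D = diag(2, 2, 2, 2) and L = D - A. Computing the eigenvalues of L and sorting gives [0, 2, 2, 4]. The Fiedler value lambda_2 = 2 is strictly positive, so the graph is connected. There is one zero in the spectrum, matching the 1 component.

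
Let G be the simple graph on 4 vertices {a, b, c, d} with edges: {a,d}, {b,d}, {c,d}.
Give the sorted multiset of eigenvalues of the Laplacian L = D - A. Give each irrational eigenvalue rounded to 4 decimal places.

[0, 1, 1, 4]

Reading degrees in the order [a, b, c, d] gives [1, 1, 1, 3]; set D = diag(1, 1, 1, 3) and form L = D - A. Diagonalising L (or applying a numerical eigensolver to the 4x4 matrix) gives the spectrum above. The eigenvalues sum to 6, which equals trace(L) = 2|E|. There is one zero in the spectrum, matching the 1 component.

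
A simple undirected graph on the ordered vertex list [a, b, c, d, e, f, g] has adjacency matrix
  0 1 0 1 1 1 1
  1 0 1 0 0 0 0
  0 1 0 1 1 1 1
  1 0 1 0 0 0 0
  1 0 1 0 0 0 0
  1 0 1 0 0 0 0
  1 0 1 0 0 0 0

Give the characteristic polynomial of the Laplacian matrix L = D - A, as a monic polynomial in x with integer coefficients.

Reading degrees in the order [a, b, c, d, e, f, g] gives [5, 2, 5, 2, 2, 2, 2]; set D = diag(5, 2, 5, 2, 2, 2, 2) and form L = D - A. Computing det(xI - L) by cofactor expansion (or equivalently via sum-over-permutations) gives x^7 - 20x^6 + 155x^5 - 600x^4 + 1240x^3 - 1312x^2 + 560x. Since p(0) = det(-L) = 0, x divides p(x). There is one zero in the spectrum, matching the 1 component.

x^7 - 20x^6 + 155x^5 - 600x^4 + 1240x^3 - 1312x^2 + 560x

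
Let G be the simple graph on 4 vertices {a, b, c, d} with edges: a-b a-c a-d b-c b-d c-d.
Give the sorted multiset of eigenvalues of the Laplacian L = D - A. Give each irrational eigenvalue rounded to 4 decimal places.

Reading degrees in the order [a, b, c, d] gives [3, 3, 3, 3]; set D = diag(3, 3, 3, 3) and form L = D - A. L is symmetric positive semidefinite, so every eigenvalue is real and nonnegative. The eigenvalues sum to 12, which equals trace(L) = 2|E|. The largest eigenvalue, 4, is at most the vertex count 4.

[0, 4, 4, 4]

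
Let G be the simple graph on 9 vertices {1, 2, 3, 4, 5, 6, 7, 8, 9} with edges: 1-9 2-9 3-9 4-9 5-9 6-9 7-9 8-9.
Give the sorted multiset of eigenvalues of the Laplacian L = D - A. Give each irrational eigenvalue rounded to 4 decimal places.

[0, 1, 1, 1, 1, 1, 1, 1, 9]

With the vertex order [1, 2, 3, 4, 5, 6, 7, 8, 9], the degrees are [1, 1, 1, 1, 1, 1, 1, 1, 8], giving D = diag(1, 1, 1, 1, 1, 1, 1, 1, 8) and L = D - A. Since every row of L sums to 0, the all-ones vector is in the kernel and 0 is an eigenvalue. The single zero eigenvalue shows the graph is connected. There is one zero in the spectrum, matching the 1 component.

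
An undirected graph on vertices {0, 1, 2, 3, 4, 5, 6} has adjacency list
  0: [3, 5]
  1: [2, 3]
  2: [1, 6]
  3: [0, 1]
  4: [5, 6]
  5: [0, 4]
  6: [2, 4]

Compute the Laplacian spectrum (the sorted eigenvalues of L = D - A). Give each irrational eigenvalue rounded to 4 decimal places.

Reading degrees in the order [0, 1, 2, 3, 4, 5, 6] gives [2, 2, 2, 2, 2, 2, 2]; set D = diag(2, 2, 2, 2, 2, 2, 2) and form L = D - A. Since every row of L sums to 0, the all-ones vector is in the kernel and 0 is an eigenvalue. By the matrix-tree theorem the graph has (1/7) * product of the nonzero eigenvalues = 7 spanning trees.

[0, 0.7530, 0.7530, 2.4450, 2.4450, 3.8019, 3.8019]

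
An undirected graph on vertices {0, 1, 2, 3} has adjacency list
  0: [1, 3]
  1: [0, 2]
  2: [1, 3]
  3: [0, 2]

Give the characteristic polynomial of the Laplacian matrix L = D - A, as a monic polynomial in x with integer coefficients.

With the vertex order [0, 1, 2, 3], the degrees are [2, 2, 2, 2], giving D = diag(2, 2, 2, 2) and L = D - A. Computing det(xI - L) by cofactor expansion (or equivalently via sum-over-permutations) gives x^4 - 8x^3 + 20x^2 - 16x. The constant term is 0 because L is singular (the all-ones vector lies in its kernel). By the matrix-tree theorem the graph has (1/4) * product of the nonzero eigenvalues = 4 spanning trees. The largest eigenvalue, 4, is at most the vertex count 4.

x^4 - 8x^3 + 20x^2 - 16x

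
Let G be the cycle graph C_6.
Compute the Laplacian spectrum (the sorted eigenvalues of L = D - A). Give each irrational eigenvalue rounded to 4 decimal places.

The graph has 6 vertices and degree multiset [2, 2, 2, 2, 2, 2]; D is the diagonal matrix of degrees and L = D - A. Since every row of L sums to 0, the all-ones vector is in the kernel and 0 is an eigenvalue. The single zero eigenvalue shows the graph is connected.

[0, 1, 1, 3, 3, 4]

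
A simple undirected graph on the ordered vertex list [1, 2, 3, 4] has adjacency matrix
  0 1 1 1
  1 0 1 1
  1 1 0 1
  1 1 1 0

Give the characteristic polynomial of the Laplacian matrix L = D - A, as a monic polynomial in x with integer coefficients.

x^4 - 12x^3 + 48x^2 - 64x

Each diagonal entry of L is the vertex degree and each off-diagonal entry is -1 where an edge is present, 0 otherwise; in the order [1, 2, 3, 4] the diagonal is [3, 3, 3, 3]. The eigenvalues of L are [0, 4, 4, 4]; the characteristic polynomial is the product of (x - lambda_i), which multiplies out to x^4 - 12x^3 + 48x^2 - 64x. The coefficient of x^3 equals -trace(L) = -12, matching the sum of degrees.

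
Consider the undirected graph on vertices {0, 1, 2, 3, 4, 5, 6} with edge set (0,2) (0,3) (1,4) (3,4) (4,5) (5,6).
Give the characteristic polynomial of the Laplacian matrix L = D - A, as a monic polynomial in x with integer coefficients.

x^7 - 12x^6 + 54x^5 - 114x^4 + 115x^3 - 50x^2 + 7x

Each diagonal entry of L is the vertex degree and each off-diagonal entry is -1 where an edge is present, 0 otherwise; in the order [0, 1, 2, 3, 4, 5, 6] the diagonal is [2, 1, 1, 2, 3, 2, 1]. Computing det(xI - L) by cofactor expansion (or equivalently via sum-over-permutations) gives x^7 - 12x^6 + 54x^5 - 114x^4 + 115x^3 - 50x^2 + 7x. Since p(0) = det(-L) = 0, x divides p(x). The largest eigenvalue, 4.3342, is at most the vertex count 7.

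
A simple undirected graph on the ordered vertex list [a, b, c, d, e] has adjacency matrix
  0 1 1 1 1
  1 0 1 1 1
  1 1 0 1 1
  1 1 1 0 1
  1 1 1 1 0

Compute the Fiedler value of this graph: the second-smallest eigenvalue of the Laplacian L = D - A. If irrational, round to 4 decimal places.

Each diagonal entry of L is the vertex degree and each off-diagonal entry is -1 where an edge is present, 0 otherwise; in the order [a, b, c, d, e] the diagonal is [4, 4, 4, 4, 4]. The sorted Laplacian eigenvalues are [0, 5, 5, 5, 5]; the algebraic connectivity is the second entry, 5.

5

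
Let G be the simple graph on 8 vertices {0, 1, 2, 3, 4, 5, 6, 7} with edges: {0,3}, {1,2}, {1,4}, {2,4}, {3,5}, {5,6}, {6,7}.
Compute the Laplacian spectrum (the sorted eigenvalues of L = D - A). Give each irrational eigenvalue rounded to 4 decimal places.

[0, 0, 0.3820, 1.3820, 2.6180, 3, 3, 3.6180]

With the vertex order [0, 1, 2, 3, 4, 5, 6, 7], the degrees are [1, 2, 2, 2, 2, 2, 2, 1], giving D = diag(1, 2, 2, 2, 2, 2, 2, 1) and L = D - A. Since every row of L sums to 0, the all-ones vector is in the kernel and 0 is an eigenvalue. The 2 zero eigenvalues correspond to the 2 connected components. The largest eigenvalue, 3.6180, is at most the vertex count 8.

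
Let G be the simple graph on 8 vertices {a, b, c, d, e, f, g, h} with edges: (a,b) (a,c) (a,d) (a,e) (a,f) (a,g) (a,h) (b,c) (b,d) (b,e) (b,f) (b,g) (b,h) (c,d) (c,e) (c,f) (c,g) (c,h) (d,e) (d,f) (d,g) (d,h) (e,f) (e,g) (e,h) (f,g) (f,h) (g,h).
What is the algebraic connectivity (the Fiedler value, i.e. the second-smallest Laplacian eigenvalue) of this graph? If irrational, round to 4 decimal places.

8

Each diagonal entry of L is the vertex degree and each off-diagonal entry is -1 where an edge is present, 0 otherwise; in the order [a, b, c, d, e, f, g, h] the diagonal is [7, 7, 7, 7, 7, 7, 7, 7]. The smallest Laplacian eigenvalue is always 0. The next one, lambda_2 = 8, measures how hard the graph is to disconnect: larger values mean better connectivity.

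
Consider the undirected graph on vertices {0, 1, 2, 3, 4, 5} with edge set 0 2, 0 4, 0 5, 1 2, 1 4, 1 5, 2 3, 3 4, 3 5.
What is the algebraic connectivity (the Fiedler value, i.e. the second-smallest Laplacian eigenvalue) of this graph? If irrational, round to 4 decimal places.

3

Reading degrees in the order [0, 1, 2, 3, 4, 5] gives [3, 3, 3, 3, 3, 3]; set D = diag(3, 3, 3, 3, 3, 3) and form L = D - A. Computing the eigenvalues of L and sorting gives [0, 3, 3, 3, 3, 6]. The Fiedler value lambda_2 = 3 is strictly positive, so the graph is connected. The largest eigenvalue, 6, is at most the vertex count 6.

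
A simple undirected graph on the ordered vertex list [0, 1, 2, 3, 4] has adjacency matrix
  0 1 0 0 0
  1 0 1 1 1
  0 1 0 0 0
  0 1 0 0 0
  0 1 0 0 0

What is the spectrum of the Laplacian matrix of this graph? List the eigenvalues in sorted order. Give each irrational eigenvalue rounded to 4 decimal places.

Each diagonal entry of L is the vertex degree and each off-diagonal entry is -1 where an edge is present, 0 otherwise; in the order [0, 1, 2, 3, 4] the diagonal is [1, 4, 1, 1, 1]. The multiplicity of 0 as a Laplacian eigenvalue equals the number of connected components. The single zero eigenvalue shows the graph is connected.

[0, 1, 1, 1, 5]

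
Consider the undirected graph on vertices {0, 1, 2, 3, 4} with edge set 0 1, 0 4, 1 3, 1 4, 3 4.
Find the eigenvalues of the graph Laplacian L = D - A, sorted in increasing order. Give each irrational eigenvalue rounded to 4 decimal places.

With the vertex order [0, 1, 2, 3, 4], the degrees are [2, 3, 0, 2, 3], giving D = diag(2, 3, 0, 2, 3) and L = D - A. The multiplicity of 0 as a Laplacian eigenvalue equals the number of connected components. The 2 zero eigenvalues correspond to the 2 connected components. The largest eigenvalue, 4, is at most the vertex count 5.

[0, 0, 2, 4, 4]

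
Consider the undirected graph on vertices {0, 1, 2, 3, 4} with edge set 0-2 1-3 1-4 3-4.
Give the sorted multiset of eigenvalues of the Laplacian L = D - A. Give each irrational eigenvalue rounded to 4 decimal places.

[0, 0, 2, 3, 3]

Each diagonal entry of L is the vertex degree and each off-diagonal entry is -1 where an edge is present, 0 otherwise; in the order [0, 1, 2, 3, 4] the diagonal is [1, 2, 1, 2, 2]. The multiplicity of 0 as a Laplacian eigenvalue equals the number of connected components. The 2 zero eigenvalues correspond to the 2 connected components. The eigenvalues sum to 8, which equals trace(L) = 2|E|. The largest eigenvalue, 3, is at most the vertex count 5.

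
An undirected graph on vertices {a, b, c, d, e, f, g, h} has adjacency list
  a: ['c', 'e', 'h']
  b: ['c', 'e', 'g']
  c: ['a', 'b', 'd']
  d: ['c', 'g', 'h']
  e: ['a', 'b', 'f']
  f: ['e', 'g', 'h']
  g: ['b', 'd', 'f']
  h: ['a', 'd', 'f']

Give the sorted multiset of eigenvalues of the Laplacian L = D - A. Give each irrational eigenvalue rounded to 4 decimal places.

Reading degrees in the order [a, b, c, d, e, f, g, h] gives [3, 3, 3, 3, 3, 3, 3, 3]; set D = diag(3, 3, 3, 3, 3, 3, 3, 3) and form L = D - A. The multiplicity of 0 as a Laplacian eigenvalue equals the number of connected components. The single zero eigenvalue shows the graph is connected. The eigenvalues sum to 24, which equals trace(L) = 2|E|.

[0, 2, 2, 2, 4, 4, 4, 6]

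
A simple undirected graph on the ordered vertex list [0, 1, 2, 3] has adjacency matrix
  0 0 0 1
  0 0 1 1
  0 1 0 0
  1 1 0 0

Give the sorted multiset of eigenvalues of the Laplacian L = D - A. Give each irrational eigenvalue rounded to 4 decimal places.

Reading degrees in the order [0, 1, 2, 3] gives [1, 2, 1, 2]; set D = diag(1, 2, 1, 2) and form L = D - A. Since every row of L sums to 0, the all-ones vector is in the kernel and 0 is an eigenvalue. There is one zero in the spectrum, matching the 1 component.

[0, 0.5858, 2, 3.4142]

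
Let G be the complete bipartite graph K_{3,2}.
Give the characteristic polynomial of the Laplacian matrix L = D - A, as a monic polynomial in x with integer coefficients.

x^5 - 12x^4 + 51x^3 - 92x^2 + 60x

The graph has 5 vertices and degree multiset [3, 3, 2, 2, 2]; D is the diagonal matrix of degrees and L = D - A. The eigenvalues of L are [0, 2, 2, 3, 5]; the characteristic polynomial is the product of (x - lambda_i), which multiplies out to x^5 - 12x^4 + 51x^3 - 92x^2 + 60x. The coefficient of x^4 equals -trace(L) = -12, matching the sum of degrees.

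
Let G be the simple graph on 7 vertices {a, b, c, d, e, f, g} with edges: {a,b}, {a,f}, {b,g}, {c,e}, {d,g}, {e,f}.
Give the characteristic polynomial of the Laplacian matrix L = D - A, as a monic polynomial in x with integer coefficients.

x^7 - 12x^6 + 55x^5 - 120x^4 + 126x^3 - 56x^2 + 7x

Each diagonal entry of L is the vertex degree and each off-diagonal entry is -1 where an edge is present, 0 otherwise; in the order [a, b, c, d, e, f, g] the diagonal is [2, 2, 1, 1, 2, 2, 2]. Computing det(xI - L) by cofactor expansion (or equivalently via sum-over-permutations) gives x^7 - 12x^6 + 55x^5 - 120x^4 + 126x^3 - 56x^2 + 7x. The coefficient of x^6 equals -trace(L) = -12, matching the sum of degrees. There is one zero in the spectrum, matching the 1 component. By the matrix-tree theorem the graph has (1/7) * product of the nonzero eigenvalues = 1 spanning tree.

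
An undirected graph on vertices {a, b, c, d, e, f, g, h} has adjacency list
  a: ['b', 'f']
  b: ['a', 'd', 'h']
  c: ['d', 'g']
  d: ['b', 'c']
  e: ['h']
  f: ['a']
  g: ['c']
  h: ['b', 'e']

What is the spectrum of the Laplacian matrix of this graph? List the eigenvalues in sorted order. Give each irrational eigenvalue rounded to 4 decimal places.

[0, 0.2434, 0.3820, 1.1798, 2, 2.6180, 3.1386, 4.4383]

With the vertex order [a, b, c, d, e, f, g, h], the degrees are [2, 3, 2, 2, 1, 1, 1, 2], giving D = diag(2, 3, 2, 2, 1, 1, 1, 2) and L = D - A. Diagonalising L (or applying a numerical eigensolver to the 8x8 matrix) gives the spectrum above. The largest eigenvalue, 4.4383, is at most the vertex count 8. The eigenvalues sum to 14, which equals trace(L) = 2|E|.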